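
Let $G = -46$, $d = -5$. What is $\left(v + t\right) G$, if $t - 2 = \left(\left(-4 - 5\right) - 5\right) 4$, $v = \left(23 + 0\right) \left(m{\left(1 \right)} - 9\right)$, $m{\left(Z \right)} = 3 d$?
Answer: $27876$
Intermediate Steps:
$m{\left(Z \right)} = -15$ ($m{\left(Z \right)} = 3 \left(-5\right) = -15$)
$v = -552$ ($v = \left(23 + 0\right) \left(-15 - 9\right) = 23 \left(-24\right) = -552$)
$t = -54$ ($t = 2 + \left(\left(-4 - 5\right) - 5\right) 4 = 2 + \left(-9 - 5\right) 4 = 2 - 56 = -54$)
$\left(v + t\right) G = \left(-552 - 54\right) \left(-46\right) = \left(-606\right) \left(-46\right) = 27876$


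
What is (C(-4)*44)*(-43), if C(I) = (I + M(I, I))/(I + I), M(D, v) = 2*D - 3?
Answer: -7095/2 ≈ -3547.5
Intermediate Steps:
M(D, v) = -3 + 2*D
C(I) = (-3 + 3*I)/(2*I) (C(I) = (I + (-3 + 2*I))/(I + I) = (-3 + 3*I)/((2*I)) = (-3 + 3*I)*(1/(2*I)) = (-3 + 3*I)/(2*I))
(C(-4)*44)*(-43) = (((3/2)*(-1 - 4)/(-4))*44)*(-43) = (((3/2)*(-¼)*(-5))*44)*(-43) = ((15/8)*44)*(-43) = (165/2)*(-43) = -7095/2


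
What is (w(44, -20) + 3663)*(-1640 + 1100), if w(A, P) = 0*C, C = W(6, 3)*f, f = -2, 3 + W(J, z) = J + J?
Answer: -1978020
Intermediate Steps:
W(J, z) = -3 + 2*J (W(J, z) = -3 + (J + J) = -3 + 2*J)
C = -18 (C = (-3 + 2*6)*(-2) = (-3 + 12)*(-2) = 9*(-2) = -18)
w(A, P) = 0 (w(A, P) = 0*(-18) = 0)
(w(44, -20) + 3663)*(-1640 + 1100) = (0 + 3663)*(-1640 + 1100) = 3663*(-540) = -1978020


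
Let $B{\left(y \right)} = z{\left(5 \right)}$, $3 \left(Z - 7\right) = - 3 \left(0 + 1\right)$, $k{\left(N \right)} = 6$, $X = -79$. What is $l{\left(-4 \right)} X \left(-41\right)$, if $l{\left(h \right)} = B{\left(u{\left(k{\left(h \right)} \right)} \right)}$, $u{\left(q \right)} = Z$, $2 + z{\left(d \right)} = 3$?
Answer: $3239$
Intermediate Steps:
$z{\left(d \right)} = 1$ ($z{\left(d \right)} = -2 + 3 = 1$)
$Z = 6$ ($Z = 7 + \frac{\left(-3\right) \left(0 + 1\right)}{3} = 7 + \frac{\left(-3\right) 1}{3} = 7 + \frac{1}{3} \left(-3\right) = 7 - 1 = 6$)
$u{\left(q \right)} = 6$
$B{\left(y \right)} = 1$
$l{\left(h \right)} = 1$
$l{\left(-4 \right)} X \left(-41\right) = 1 \left(-79\right) \left(-41\right) = \left(-79\right) \left(-41\right) = 3239$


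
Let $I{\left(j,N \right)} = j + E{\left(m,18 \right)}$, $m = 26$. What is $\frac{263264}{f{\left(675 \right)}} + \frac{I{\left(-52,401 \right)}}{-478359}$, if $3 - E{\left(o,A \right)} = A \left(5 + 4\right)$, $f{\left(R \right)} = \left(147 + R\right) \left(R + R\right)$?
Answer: $\frac{1168230097}{4915138725} \approx 0.23768$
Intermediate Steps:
$f{\left(R \right)} = 2 R \left(147 + R\right)$ ($f{\left(R \right)} = \left(147 + R\right) 2 R = 2 R \left(147 + R\right)$)
$E{\left(o,A \right)} = 3 - 9 A$ ($E{\left(o,A \right)} = 3 - A \left(5 + 4\right) = 3 - A 9 = 3 - 9 A$)
$I{\left(j,N \right)} = -159 + j$ ($I{\left(j,N \right)} = j + \left(3 - 162\right) = j - 159 = -159 + j$)
$\frac{263264}{f{\left(675 \right)}} + \frac{I{\left(-52,401 \right)}}{-478359} = \frac{263264}{2 \cdot 675 \left(147 + 675\right)} + \frac{-159 - 52}{-478359} = \frac{263264}{2 \cdot 675 \cdot 822} - - \frac{211}{478359} = \frac{263264}{1109700} + \frac{211}{478359} = 263264 \cdot \frac{1}{1109700} + \frac{211}{478359} = \frac{65816}{277425} + \frac{211}{478359} = \frac{1168230097}{4915138725}$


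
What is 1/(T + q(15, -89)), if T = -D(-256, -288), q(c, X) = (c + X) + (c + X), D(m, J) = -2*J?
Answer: -1/724 ≈ -0.0013812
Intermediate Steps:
q(c, X) = 2*X + 2*c (q(c, X) = (X + c) + (X + c) = 2*X + 2*c)
T = -576 (T = -(-2)*(-288) = -1*576 = -576)
1/(T + q(15, -89)) = 1/(-576 + (2*(-89) + 2*15)) = 1/(-576 + (-178 + 30)) = 1/(-576 - 148) = 1/(-724) = -1/724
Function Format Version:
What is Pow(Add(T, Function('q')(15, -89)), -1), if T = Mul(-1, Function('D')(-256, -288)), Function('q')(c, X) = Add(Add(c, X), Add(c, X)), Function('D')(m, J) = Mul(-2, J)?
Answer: Rational(-1, 724) ≈ -0.0013812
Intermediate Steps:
Function('q')(c, X) = Add(Mul(2, X), Mul(2, c)) (Function('q')(c, X) = Add(Add(X, c), Add(X, c)) = Add(Mul(2, X), Mul(2, c)))
T = -576 (T = Mul(-1, Mul(-2, -288)) = Mul(-1, 576) = -576)
Pow(Add(T, Function('q')(15, -89)), -1) = Pow(Add(-576, Add(Mul(2, -89), Mul(2, 15))), -1) = Pow(Add(-576, Add(-178, 30)), -1) = Pow(Add(-576, -148), -1) = Pow(-724, -1) = Rational(-1, 724)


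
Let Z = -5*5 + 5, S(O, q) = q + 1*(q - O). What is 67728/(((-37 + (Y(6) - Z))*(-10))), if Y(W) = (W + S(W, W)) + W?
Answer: -33864/5 ≈ -6772.8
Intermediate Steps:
S(O, q) = -O + 2*q (S(O, q) = q + (q - O) = -O + 2*q)
Y(W) = 3*W (Y(W) = (W + (-W + 2*W)) + W = (W + W) + W = 2*W + W = 3*W)
Z = -20 (Z = -25 + 5 = -20)
67728/(((-37 + (Y(6) - Z))*(-10))) = 67728/(((-37 + (3*6 - 1*(-20)))*(-10))) = 67728/(((-37 + (18 + 20))*(-10))) = 67728/(((-37 + 38)*(-10))) = 67728/((1*(-10))) = 67728/(-10) = 67728*(-1/10) = -33864/5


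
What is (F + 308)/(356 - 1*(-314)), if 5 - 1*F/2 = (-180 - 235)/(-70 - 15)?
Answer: 524/1139 ≈ 0.46005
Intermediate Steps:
F = 4/17 (F = 10 - 2*(-180 - 235)/(-70 - 15) = 10 - (-830)/(-85) = 10 - (-830)*(-1)/85 = 10 - 2*83/17 = 10 - 166/17 = 4/17 ≈ 0.23529)
(F + 308)/(356 - 1*(-314)) = (4/17 + 308)/(356 - 1*(-314)) = 5240/(17*(356 + 314)) = (5240/17)/670 = (5240/17)*(1/670) = 524/1139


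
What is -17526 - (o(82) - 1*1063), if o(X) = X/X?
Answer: -16464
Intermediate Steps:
o(X) = 1
-17526 - (o(82) - 1*1063) = -17526 - (1 - 1*1063) = -17526 - (1 - 1063) = -17526 - 1*(-1062) = -17526 + 1062 = -16464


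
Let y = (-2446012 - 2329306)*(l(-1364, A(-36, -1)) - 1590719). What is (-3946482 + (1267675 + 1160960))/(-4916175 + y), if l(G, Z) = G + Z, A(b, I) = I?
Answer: -1517847/7602702466537 ≈ -1.9965e-7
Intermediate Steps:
y = 7602707382712 (y = (-2446012 - 2329306)*((-1364 - 1) - 1590719) = -4775318*(-1365 - 1590719) = -4775318*(-1592084) = 7602707382712)
(-3946482 + (1267675 + 1160960))/(-4916175 + y) = (-3946482 + (1267675 + 1160960))/(-4916175 + 7602707382712) = (-3946482 + 2428635)/7602702466537 = -1517847*1/7602702466537 = -1517847/7602702466537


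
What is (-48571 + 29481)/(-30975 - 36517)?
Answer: 9545/33746 ≈ 0.28285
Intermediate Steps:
(-48571 + 29481)/(-30975 - 36517) = -19090/(-67492) = -19090*(-1/67492) = 9545/33746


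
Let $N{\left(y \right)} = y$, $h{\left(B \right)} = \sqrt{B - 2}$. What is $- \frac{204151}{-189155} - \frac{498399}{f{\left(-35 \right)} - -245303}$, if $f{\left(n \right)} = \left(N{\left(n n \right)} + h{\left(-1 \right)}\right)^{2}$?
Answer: $\frac{2 \left(- 26215767183 i + 50016995 \sqrt{3}\right)}{945775 \left(- 69837 i + 98 \sqrt{3}\right)} \approx 0.79382 + 0.00069383 i$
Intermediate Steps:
$h{\left(B \right)} = \sqrt{-2 + B}$
$f{\left(n \right)} = \left(n^{2} + i \sqrt{3}\right)^{2}$ ($f{\left(n \right)} = \left(n n + \sqrt{-2 - 1}\right)^{2} = \left(n^{2} + \sqrt{-3}\right)^{2} = \left(n^{2} + i \sqrt{3}\right)^{2}$)
$- \frac{204151}{-189155} - \frac{498399}{f{\left(-35 \right)} - -245303} = - \frac{204151}{-189155} - \frac{498399}{\left(\left(-35\right)^{2} + i \sqrt{3}\right)^{2} - -245303} = \left(-204151\right) \left(- \frac{1}{189155}\right) - \frac{498399}{\left(1225 + i \sqrt{3}\right)^{2} + 245303} = \frac{204151}{189155} - \frac{498399}{245303 + \left(1225 + i \sqrt{3}\right)^{2}}$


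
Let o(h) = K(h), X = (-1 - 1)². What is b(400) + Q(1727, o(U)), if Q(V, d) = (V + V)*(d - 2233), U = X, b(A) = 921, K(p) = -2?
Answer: -7718769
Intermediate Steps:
X = 4 (X = (-2)² = 4)
U = 4
o(h) = -2
Q(V, d) = 2*V*(-2233 + d) (Q(V, d) = (2*V)*(-2233 + d) = 2*V*(-2233 + d))
b(400) + Q(1727, o(U)) = 921 + 2*1727*(-2233 - 2) = 921 + 2*1727*(-2235) = 921 - 7719690 = -7718769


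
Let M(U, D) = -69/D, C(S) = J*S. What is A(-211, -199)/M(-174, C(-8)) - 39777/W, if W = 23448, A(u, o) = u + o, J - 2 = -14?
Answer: 102240963/179768 ≈ 568.74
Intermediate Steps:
J = -12 (J = 2 - 14 = -12)
A(u, o) = o + u
C(S) = -12*S
A(-211, -199)/M(-174, C(-8)) - 39777/W = (-199 - 211)/((-69/((-12*(-8))))) - 39777/23448 = -410/((-69/96)) - 39777*1/23448 = -410/((-69*1/96)) - 13259/7816 = -410/(-23/32) - 13259/7816 = -410*(-32/23) - 13259/7816 = 13120/23 - 13259/7816 = 102240963/179768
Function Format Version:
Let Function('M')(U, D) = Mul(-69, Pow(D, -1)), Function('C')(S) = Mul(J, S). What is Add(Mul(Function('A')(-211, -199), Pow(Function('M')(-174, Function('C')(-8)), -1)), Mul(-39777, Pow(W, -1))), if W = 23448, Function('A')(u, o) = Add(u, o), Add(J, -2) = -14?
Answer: Rational(102240963, 179768) ≈ 568.74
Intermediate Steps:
J = -12 (J = Add(2, -14) = -12)
Function('A')(u, o) = Add(o, u)
Function('C')(S) = Mul(-12, S)
Add(Mul(Function('A')(-211, -199), Pow(Function('M')(-174, Function('C')(-8)), -1)), Mul(-39777, Pow(W, -1))) = Add(Mul(Add(-199, -211), Pow(Mul(-69, Pow(Mul(-12, -8), -1)), -1)), Mul(-39777, Pow(23448, -1))) = Add(Mul(-410, Pow(Mul(-69, Pow(96, -1)), -1)), Mul(-39777, Rational(1, 23448))) = Add(Mul(-410, Pow(Mul(-69, Rational(1, 96)), -1)), Rational(-13259, 7816)) = Add(Mul(-410, Pow(Rational(-23, 32), -1)), Rational(-13259, 7816)) = Add(Mul(-410, Rational(-32, 23)), Rational(-13259, 7816)) = Add(Rational(13120, 23), Rational(-13259, 7816)) = Rational(102240963, 179768)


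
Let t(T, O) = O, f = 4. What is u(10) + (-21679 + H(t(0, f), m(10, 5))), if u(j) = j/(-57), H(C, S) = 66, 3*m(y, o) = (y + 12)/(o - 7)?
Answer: -1231951/57 ≈ -21613.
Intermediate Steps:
m(y, o) = (12 + y)/(3*(-7 + o)) (m(y, o) = ((y + 12)/(o - 7))/3 = ((12 + y)/(-7 + o))/3 = (12 + y)/(3*(-7 + o)))
u(j) = -j/57 (u(j) = j*(-1/57) = -j/57)
u(10) + (-21679 + H(t(0, f), m(10, 5))) = -1/57*10 + (-21679 + 66) = -10/57 - 21613 = -1231951/57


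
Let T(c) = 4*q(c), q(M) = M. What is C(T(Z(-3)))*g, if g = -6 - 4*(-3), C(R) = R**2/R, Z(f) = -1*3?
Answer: -72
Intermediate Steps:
Z(f) = -3
T(c) = 4*c
C(R) = R
g = 6 (g = -6 + 12 = 6)
C(T(Z(-3)))*g = (4*(-3))*6 = -12*6 = -72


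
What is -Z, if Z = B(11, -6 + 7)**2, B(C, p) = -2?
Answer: -4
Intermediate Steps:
Z = 4 (Z = (-2)**2 = 4)
-Z = -1*4 = -4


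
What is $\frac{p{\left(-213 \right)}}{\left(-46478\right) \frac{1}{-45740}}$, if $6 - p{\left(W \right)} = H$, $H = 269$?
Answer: $- \frac{6014810}{23239} \approx -258.82$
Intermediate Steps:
$p{\left(W \right)} = -263$ ($p{\left(W \right)} = 6 - 269 = -263$)
$\frac{p{\left(-213 \right)}}{\left(-46478\right) \frac{1}{-45740}} = - \frac{263}{\left(-46478\right) \frac{1}{-45740}} = - \frac{263}{\left(-46478\right) \left(- \frac{1}{45740}\right)} = - \frac{263}{\frac{23239}{22870}} = \left(-263\right) \frac{22870}{23239} = - \frac{6014810}{23239}$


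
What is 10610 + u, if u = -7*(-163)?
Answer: 11751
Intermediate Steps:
u = 1141
10610 + u = 10610 + 1141 = 11751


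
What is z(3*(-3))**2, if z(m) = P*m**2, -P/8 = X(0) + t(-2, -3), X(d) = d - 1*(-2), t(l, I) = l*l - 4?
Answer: 1679616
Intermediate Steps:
t(l, I) = -4 + l**2 (t(l, I) = l**2 - 4 = -4 + l**2)
X(d) = 2 + d (X(d) = d + 2 = 2 + d)
P = -16 (P = -8*((2 + 0) + (-4 + (-2)**2)) = -8*(2 + (-4 + 4)) = -8*(2 + 0) = -8*2 = -16)
z(m) = -16*m**2
z(3*(-3))**2 = (-16*(3*(-3))**2)**2 = (-16*(-9)**2)**2 = (-16*81)**2 = (-1296)**2 = 1679616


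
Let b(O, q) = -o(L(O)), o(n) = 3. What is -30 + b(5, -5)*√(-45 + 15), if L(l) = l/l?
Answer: -30 - 3*I*√30 ≈ -30.0 - 16.432*I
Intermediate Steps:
L(l) = 1
b(O, q) = -3 (b(O, q) = -1*3 = -3)
-30 + b(5, -5)*√(-45 + 15) = -30 - 3*√(-45 + 15) = -30 - 3*I*√30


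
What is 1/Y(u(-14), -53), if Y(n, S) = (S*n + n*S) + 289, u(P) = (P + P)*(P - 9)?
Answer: -1/67975 ≈ -1.4711e-5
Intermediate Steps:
u(P) = 2*P*(-9 + P) (u(P) = (2*P)*(-9 + P) = 2*P*(-9 + P))
Y(n, S) = 289 + 2*S*n (Y(n, S) = (S*n + S*n) + 289 = 2*S*n + 289 = 289 + 2*S*n)
1/Y(u(-14), -53) = 1/(289 + 2*(-53)*(2*(-14)*(-9 - 14))) = 1/(289 + 2*(-53)*(2*(-14)*(-23))) = 1/(289 + 2*(-53)*644) = 1/(289 - 68264) = 1/(-67975) = -1/67975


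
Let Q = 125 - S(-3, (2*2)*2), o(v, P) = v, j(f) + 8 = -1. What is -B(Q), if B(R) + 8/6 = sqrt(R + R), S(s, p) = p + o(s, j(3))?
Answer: 4/3 - 4*sqrt(15) ≈ -14.159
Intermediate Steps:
j(f) = -9 (j(f) = -8 - 1 = -9)
S(s, p) = p + s
Q = 120 (Q = 125 - ((2*2)*2 - 3) = 125 - (4*2 - 3) = 125 - (8 - 3) = 125 - 1*5 = 125 - 5 = 120)
B(R) = -4/3 + sqrt(2)*sqrt(R) (B(R) = -4/3 + sqrt(R + R) = -4/3 + sqrt(2*R) = -4/3 + sqrt(2)*sqrt(R))
-B(Q) = -(-4/3 + sqrt(2)*sqrt(120)) = -(-4/3 + sqrt(2)*(2*sqrt(30))) = -(-4/3 + 4*sqrt(15)) = 4/3 - 4*sqrt(15)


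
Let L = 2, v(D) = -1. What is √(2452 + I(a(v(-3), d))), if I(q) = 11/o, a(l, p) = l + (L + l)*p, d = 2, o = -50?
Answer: 3*√27242/10 ≈ 49.515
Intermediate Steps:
a(l, p) = l + p*(2 + l) (a(l, p) = l + (2 + l)*p = l + p*(2 + l))
I(q) = -11/50 (I(q) = 11/(-50) = 11*(-1/50) = -11/50)
√(2452 + I(a(v(-3), d))) = √(2452 - 11/50) = √(122589/50) = 3*√27242/10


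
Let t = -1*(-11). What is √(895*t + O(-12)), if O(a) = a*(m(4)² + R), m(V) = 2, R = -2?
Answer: √9821 ≈ 99.101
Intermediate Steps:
t = 11
O(a) = 2*a (O(a) = a*(2² - 2) = a*(4 - 2) = a*2 = 2*a)
√(895*t + O(-12)) = √(895*11 + 2*(-12)) = √(9845 - 24) = √9821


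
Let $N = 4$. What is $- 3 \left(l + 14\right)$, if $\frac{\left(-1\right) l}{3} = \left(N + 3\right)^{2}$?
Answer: $399$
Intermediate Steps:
$l = -147$ ($l = - 3 \left(4 + 3\right)^{2} = - 3 \cdot 7^{2} = \left(-3\right) 49 = -147$)
$- 3 \left(l + 14\right) = - 3 \left(-147 + 14\right) = \left(-3\right) \left(-133\right) = 399$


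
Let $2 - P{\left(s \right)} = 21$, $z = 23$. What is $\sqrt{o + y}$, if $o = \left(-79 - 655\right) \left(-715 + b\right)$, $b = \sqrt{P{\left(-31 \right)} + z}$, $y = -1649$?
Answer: $\sqrt{521693} \approx 722.28$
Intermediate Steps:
$P{\left(s \right)} = -19$ ($P{\left(s \right)} = 2 - 21 = -19$)
$b = 2$ ($b = \sqrt{-19 + 23} = \sqrt{4} = 2$)
$o = 523342$ ($o = \left(-79 - 655\right) \left(-715 + 2\right) = \left(-734\right) \left(-713\right) = 523342$)
$\sqrt{o + y} = \sqrt{523342 - 1649} = \sqrt{521693}$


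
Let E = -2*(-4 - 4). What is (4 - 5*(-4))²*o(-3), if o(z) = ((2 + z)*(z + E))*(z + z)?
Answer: 44928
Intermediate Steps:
E = 16 (E = -2*(-8) = 16)
o(z) = 2*z*(2 + z)*(16 + z) (o(z) = ((2 + z)*(z + 16))*(z + z) = ((2 + z)*(16 + z))*(2*z) = 2*z*(2 + z)*(16 + z))
(4 - 5*(-4))²*o(-3) = (4 - 5*(-4))²*(2*(-3)*(32 + (-3)² + 18*(-3))) = (4 + 20)²*(2*(-3)*(32 + 9 - 54)) = 24²*(2*(-3)*(-13)) = 576*78 = 44928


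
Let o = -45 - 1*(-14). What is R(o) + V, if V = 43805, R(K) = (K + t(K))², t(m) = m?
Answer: 47649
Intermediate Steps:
o = -31 (o = -45 + 14 = -31)
R(K) = 4*K² (R(K) = (K + K)² = (2*K)² = 4*K²)
R(o) + V = 4*(-31)² + 43805 = 4*961 + 43805 = 3844 + 43805 = 47649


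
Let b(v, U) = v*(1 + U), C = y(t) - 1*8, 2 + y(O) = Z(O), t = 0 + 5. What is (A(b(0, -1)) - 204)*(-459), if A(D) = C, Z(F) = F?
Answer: 95931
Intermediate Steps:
t = 5
y(O) = -2 + O
C = -5 (C = (-2 + 5) - 1*8 = 3 - 8 = -5)
A(D) = -5
(A(b(0, -1)) - 204)*(-459) = (-5 - 204)*(-459) = -209*(-459) = 95931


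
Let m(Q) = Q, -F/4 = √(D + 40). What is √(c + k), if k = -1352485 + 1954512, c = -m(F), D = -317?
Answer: √(602027 + 4*I*√277) ≈ 775.9 + 0.043*I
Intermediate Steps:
F = -4*I*√277 (F = -4*√(-317 + 40) = -4*I*√277 ≈ -66.573*I)
c = 4*I*√277 (c = -(-4)*I*√277 = 4*I*√277 ≈ 66.573*I)
k = 602027
√(c + k) = √(4*I*√277 + 602027) = √(602027 + 4*I*√277)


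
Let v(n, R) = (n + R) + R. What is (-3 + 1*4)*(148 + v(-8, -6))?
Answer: 128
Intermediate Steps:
v(n, R) = n + 2*R (v(n, R) = (R + n) + R = n + 2*R)
(-3 + 1*4)*(148 + v(-8, -6)) = (-3 + 1*4)*(148 + (-8 + 2*(-6))) = (-3 + 4)*(148 + (-8 - 12)) = 1*(148 - 20) = 1*128 = 128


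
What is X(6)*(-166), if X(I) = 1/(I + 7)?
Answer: -166/13 ≈ -12.769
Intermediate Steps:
X(I) = 1/(7 + I)
X(6)*(-166) = -166/(7 + 6) = -166/13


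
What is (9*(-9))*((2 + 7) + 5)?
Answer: -1134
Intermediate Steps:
(9*(-9))*((2 + 7) + 5) = -81*(9 + 5) = -81*14 = -1134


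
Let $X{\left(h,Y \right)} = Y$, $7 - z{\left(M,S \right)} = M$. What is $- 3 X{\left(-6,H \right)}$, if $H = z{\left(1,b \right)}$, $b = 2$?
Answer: $-18$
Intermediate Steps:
$z{\left(M,S \right)} = 7 - M$
$H = 6$ ($H = 7 - 1 = 6$)
$- 3 X{\left(-6,H \right)} = \left(-3\right) 6 = -18$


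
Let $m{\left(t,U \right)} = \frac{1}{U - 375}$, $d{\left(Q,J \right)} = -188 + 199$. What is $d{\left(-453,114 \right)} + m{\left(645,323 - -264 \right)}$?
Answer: $\frac{2333}{212} \approx 11.005$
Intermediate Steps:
$d{\left(Q,J \right)} = 11$
$m{\left(t,U \right)} = \frac{1}{-375 + U}$
$d{\left(-453,114 \right)} + m{\left(645,323 - -264 \right)} = 11 + \frac{1}{-375 + \left(323 - -264\right)} = 11 + \frac{1}{-375 + \left(323 + 264\right)} = 11 + \frac{1}{-375 + 587} = 11 + \frac{1}{212} = \frac{2333}{212}$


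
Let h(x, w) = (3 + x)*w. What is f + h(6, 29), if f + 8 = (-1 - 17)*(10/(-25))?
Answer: 1301/5 ≈ 260.20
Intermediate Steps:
h(x, w) = w*(3 + x)
f = -⅘ (f = -8 + (-1 - 17)*(10/(-25)) = -8 - 180*(-1)/25 = -8 - 18*(-⅖) = -8 + 36/5 = -⅘ ≈ -0.80000)
f + h(6, 29) = -⅘ + 29*(3 + 6) = -⅘ + 29*9 = -⅘ + 261 = 1301/5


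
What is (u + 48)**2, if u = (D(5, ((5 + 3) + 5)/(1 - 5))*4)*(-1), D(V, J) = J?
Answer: 3721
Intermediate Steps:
u = 13 (u = ((((5 + 3) + 5)/(1 - 5))*4)*(-1) = (((8 + 5)/(-4))*4)*(-1) = ((13*(-1/4))*4)*(-1) = -13/4*4*(-1) = -13*(-1) = 13)
(u + 48)**2 = (13 + 48)**2 = 61**2 = 3721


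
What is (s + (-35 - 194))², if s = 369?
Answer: 19600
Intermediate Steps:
(s + (-35 - 194))² = (369 + (-35 - 194))² = (369 - 229)² = 140² = 19600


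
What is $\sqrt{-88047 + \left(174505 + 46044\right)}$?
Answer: $\sqrt{132502} \approx 364.01$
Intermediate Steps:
$\sqrt{-88047 + \left(174505 + 46044\right)} = \sqrt{-88047 + 220549} = \sqrt{132502}$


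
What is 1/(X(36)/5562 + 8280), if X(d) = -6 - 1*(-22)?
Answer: 2781/23026688 ≈ 0.00012077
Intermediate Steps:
X(d) = 16 (X(d) = -6 + 22 = 16)
1/(X(36)/5562 + 8280) = 1/(16/5562 + 8280) = 1/(16*(1/5562) + 8280) = 1/(8/2781 + 8280) = 1/(23026688/2781) = 2781/23026688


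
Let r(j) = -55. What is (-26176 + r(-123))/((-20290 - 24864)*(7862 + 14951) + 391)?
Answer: 26231/1030097811 ≈ 2.5465e-5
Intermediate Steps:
(-26176 + r(-123))/((-20290 - 24864)*(7862 + 14951) + 391) = (-26176 - 55)/((-20290 - 24864)*(7862 + 14951) + 391) = -26231/(-45154*22813 + 391) = -26231/(-1030098202 + 391) = -26231/(-1030097811) = -26231*(-1/1030097811) = 26231/1030097811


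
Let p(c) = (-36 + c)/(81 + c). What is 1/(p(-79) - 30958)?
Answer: -2/62031 ≈ -3.2242e-5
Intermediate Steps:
p(c) = (-36 + c)/(81 + c)
1/(p(-79) - 30958) = 1/((-36 - 79)/(81 - 79) - 30958) = 1/(-115/2 - 30958) = 1/(-62031/2) = -2/62031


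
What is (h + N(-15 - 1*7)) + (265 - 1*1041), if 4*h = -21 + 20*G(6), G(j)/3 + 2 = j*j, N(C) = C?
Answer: -1173/4 ≈ -293.25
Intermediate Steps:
G(j) = -6 + 3*j² (G(j) = -6 + 3*(j*j) = -6 + 3*j²)
h = 2019/4 (h = (-21 + 20*(-6 + 3*6²))/4 = (-21 + 20*(-6 + 3*36))/4 = (-21 + 20*(-6 + 108))/4 = (-21 + 20*102)/4 = (-21 + 2040)/4 = (¼)*2019 = 2019/4 ≈ 504.75)
(h + N(-15 - 1*7)) + (265 - 1*1041) = (2019/4 + (-15 - 1*7)) + (265 - 1*1041) = (2019/4 + (-15 - 7)) + (265 - 1041) = (2019/4 - 22) - 776 = 1931/4 - 776 = -1173/4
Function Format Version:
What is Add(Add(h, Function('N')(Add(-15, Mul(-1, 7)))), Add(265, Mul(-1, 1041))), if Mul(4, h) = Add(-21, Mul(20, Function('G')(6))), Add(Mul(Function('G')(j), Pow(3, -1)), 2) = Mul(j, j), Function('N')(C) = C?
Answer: Rational(-1173, 4) ≈ -293.25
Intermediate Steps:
Function('G')(j) = Add(-6, Mul(3, Pow(j, 2))) (Function('G')(j) = Add(-6, Mul(3, Mul(j, j))) = Add(-6, Mul(3, Pow(j, 2))))
h = Rational(2019, 4) (h = Mul(Rational(1, 4), Add(-21, Mul(20, Add(-6, Mul(3, Pow(6, 2)))))) = Mul(Rational(1, 4), Add(-21, Mul(20, Add(-6, Mul(3, 36))))) = Mul(Rational(1, 4), Add(-21, Mul(20, Add(-6, 108)))) = Mul(Rational(1, 4), Add(-21, Mul(20, 102))) = Mul(Rational(1, 4), Add(-21, 2040)) = Mul(Rational(1, 4), 2019) = Rational(2019, 4) ≈ 504.75)
Add(Add(h, Function('N')(Add(-15, Mul(-1, 7)))), Add(265, Mul(-1, 1041))) = Add(Add(Rational(2019, 4), Add(-15, Mul(-1, 7))), Add(265, Mul(-1, 1041))) = Add(Add(Rational(2019, 4), Add(-15, -7)), Add(265, -1041)) = Add(Add(Rational(2019, 4), -22), -776) = Add(Rational(1931, 4), -776) = Rational(-1173, 4)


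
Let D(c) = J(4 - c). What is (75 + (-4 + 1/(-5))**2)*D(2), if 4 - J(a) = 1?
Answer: 6948/25 ≈ 277.92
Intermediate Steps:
J(a) = 3 (J(a) = 4 - 1*1 = 4 - 1 = 3)
D(c) = 3
(75 + (-4 + 1/(-5))**2)*D(2) = (75 + (-4 + 1/(-5))**2)*3 = (75 + (-4 - 1/5)**2)*3 = (75 + (-21/5)**2)*3 = (75 + 441/25)*3 = (2316/25)*3 = 6948/25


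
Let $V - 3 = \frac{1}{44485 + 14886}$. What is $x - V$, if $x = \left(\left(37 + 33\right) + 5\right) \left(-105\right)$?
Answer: $- \frac{467724739}{59371} \approx -7878.0$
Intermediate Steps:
$V = \frac{178114}{59371}$ ($V = 3 + \frac{1}{44485 + 14886} = 3 + \frac{1}{59371} = \frac{178114}{59371} \approx 3.0$)
$x = -7875$ ($x = \left(70 + 5\right) \left(-105\right) = 75 \left(-105\right) = -7875$)
$x - V = -7875 - \frac{178114}{59371} = - \frac{467724739}{59371}$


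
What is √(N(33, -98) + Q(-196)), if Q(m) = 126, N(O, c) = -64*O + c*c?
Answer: √7618 ≈ 87.281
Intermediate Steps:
N(O, c) = c² - 64*O (N(O, c) = -64*O + c² = c² - 64*O)
√(N(33, -98) + Q(-196)) = √(((-98)² - 64*33) + 126) = √((9604 - 2112) + 126) = √(7492 + 126) = √7618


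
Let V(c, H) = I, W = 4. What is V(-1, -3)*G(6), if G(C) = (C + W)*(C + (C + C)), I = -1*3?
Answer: -540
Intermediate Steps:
I = -3
V(c, H) = -3
G(C) = 3*C*(4 + C) (G(C) = (C + 4)*(C + (C + C)) = (4 + C)*(C + 2*C) = (4 + C)*(3*C) = 3*C*(4 + C))
V(-1, -3)*G(6) = -9*6*(4 + 6) = -9*6*10 = -3*180 = -540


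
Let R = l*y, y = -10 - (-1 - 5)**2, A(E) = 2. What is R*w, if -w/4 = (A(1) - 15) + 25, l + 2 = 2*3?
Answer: 8832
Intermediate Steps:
l = 4 (l = -2 + 2*3 = -2 + 6 = 4)
y = -46 (y = -10 - 1*(-6)**2 = -10 - 1*36 = -10 - 36 = -46)
R = -184 (R = 4*(-46) = -184)
w = -48 (w = -4*((2 - 15) + 25) = -4*(-13 + 25) = -4*12 = -48)
R*w = -184*(-48) = 8832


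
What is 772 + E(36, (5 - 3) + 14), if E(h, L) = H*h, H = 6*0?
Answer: 772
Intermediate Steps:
H = 0
E(h, L) = 0 (E(h, L) = 0*h = 0)
772 + E(36, (5 - 3) + 14) = 772 + 0 = 772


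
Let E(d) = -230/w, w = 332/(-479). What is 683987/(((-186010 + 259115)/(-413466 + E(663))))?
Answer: -46908013820477/12135430 ≈ -3.8654e+6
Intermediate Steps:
w = -332/479 (w = 332*(-1/479) = -332/479 ≈ -0.69311)
E(d) = 55085/166 (E(d) = -230/(-332/479) = -230*(-479/332) = 55085/166)
683987/(((-186010 + 259115)/(-413466 + E(663)))) = 683987/(((-186010 + 259115)/(-413466 + 55085/166))) = 683987/((73105/(-68580271/166))) = 683987/((73105*(-166/68580271))) = 683987/(-12135430/68580271) = 683987*(-68580271/12135430) = -46908013820477/12135430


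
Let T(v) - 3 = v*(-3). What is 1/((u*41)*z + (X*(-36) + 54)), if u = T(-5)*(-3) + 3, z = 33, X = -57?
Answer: -1/66897 ≈ -1.4948e-5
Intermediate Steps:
T(v) = 3 - 3*v (T(v) = 3 + v*(-3) = 3 - 3*v)
u = -51 (u = (3 - 3*(-5))*(-3) + 3 = (3 + 15)*(-3) + 3 = 18*(-3) + 3 = -54 + 3 = -51)
1/((u*41)*z + (X*(-36) + 54)) = 1/(-51*41*33 + (-57*(-36) + 54)) = 1/(-2091*33 + (2052 + 54)) = 1/(-69003 + 2106) = 1/(-66897) = -1/66897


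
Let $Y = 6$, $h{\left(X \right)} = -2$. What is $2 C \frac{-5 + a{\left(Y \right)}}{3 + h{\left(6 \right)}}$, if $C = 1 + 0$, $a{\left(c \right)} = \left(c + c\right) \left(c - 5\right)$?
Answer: $14$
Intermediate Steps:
$a{\left(c \right)} = 2 c \left(-5 + c\right)$
$C = 1$
$2 C \frac{-5 + a{\left(Y \right)}}{3 + h{\left(6 \right)}} = 2 \cdot 1 \frac{-5 + 2 \cdot 6 \left(-5 + 6\right)}{3 - 2} = 2 \frac{-5 + 2 \cdot 6 \cdot 1}{1} = 2 \left(-5 + 12\right) 1 = 2 \cdot 7 \cdot 1 = 2 \cdot 7 = 14$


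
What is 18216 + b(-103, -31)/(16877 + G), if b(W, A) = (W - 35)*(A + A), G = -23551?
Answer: 60782514/3337 ≈ 18215.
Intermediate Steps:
b(W, A) = 2*A*(-35 + W) (b(W, A) = (-35 + W)*(2*A) = 2*A*(-35 + W))
18216 + b(-103, -31)/(16877 + G) = 18216 + (2*(-31)*(-35 - 103))/(16877 - 23551) = 18216 + (2*(-31)*(-138))/(-6674) = 18216 + 8556*(-1/6674) = 18216 - 4278/3337 = 60782514/3337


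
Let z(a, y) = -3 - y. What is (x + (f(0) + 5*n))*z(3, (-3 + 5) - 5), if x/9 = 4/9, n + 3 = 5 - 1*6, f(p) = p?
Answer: 0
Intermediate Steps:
n = -4 (n = -3 + (5 - 1*6) = -3 + (5 - 6) = -3 - 1 = -4)
x = 4 (x = 9*(4/9) = 4)
(x + (f(0) + 5*n))*z(3, (-3 + 5) - 5) = (4 + (0 + 5*(-4)))*(-3 - ((-3 + 5) - 5)) = (4 + (0 - 20))*(-3 - (2 - 5)) = (4 - 20)*(-3 - 1*(-3)) = -16*(-3 + 3) = -16*0 = 0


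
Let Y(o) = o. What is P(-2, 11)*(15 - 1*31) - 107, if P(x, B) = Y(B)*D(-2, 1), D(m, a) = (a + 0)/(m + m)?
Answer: -63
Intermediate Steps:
D(m, a) = a/(2*m) (D(m, a) = a/((2*m)) = a*(1/(2*m)) = a/(2*m))
P(x, B) = -B/4 (P(x, B) = B*((1/2)*1/(-2)) = B*((1/2)*1*(-1/2)) = B*(-1/4) = -B/4)
P(-2, 11)*(15 - 1*31) - 107 = (-1/4*11)*(15 - 1*31) - 107 = -11*(15 - 31)/4 - 107 = -11/4*(-16) - 107 = 44 - 107 = -63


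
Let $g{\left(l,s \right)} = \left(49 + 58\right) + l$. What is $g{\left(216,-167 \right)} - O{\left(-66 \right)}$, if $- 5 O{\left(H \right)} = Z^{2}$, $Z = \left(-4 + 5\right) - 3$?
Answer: $\frac{1619}{5} \approx 323.8$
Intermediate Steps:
$g{\left(l,s \right)} = 107 + l$
$Z = -2$ ($Z = 1 - 3 = -2$)
$O{\left(H \right)} = - \frac{4}{5}$ ($O{\left(H \right)} = - \frac{\left(-2\right)^{2}}{5} = \left(- \frac{1}{5}\right) 4 = - \frac{4}{5}$)
$g{\left(216,-167 \right)} - O{\left(-66 \right)} = \left(107 + 216\right) - - \frac{4}{5} = 323 + \frac{4}{5} = \frac{1619}{5}$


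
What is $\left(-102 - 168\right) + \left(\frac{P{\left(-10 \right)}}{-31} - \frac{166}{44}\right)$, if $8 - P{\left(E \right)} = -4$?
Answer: $- \frac{186977}{682} \approx -274.16$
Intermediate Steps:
$P{\left(E \right)} = 12$ ($P{\left(E \right)} = 8 - -4 = 8 + 4 = 12$)
$\left(-102 - 168\right) + \left(\frac{P{\left(-10 \right)}}{-31} - \frac{166}{44}\right) = \left(-102 - 168\right) + \left(\frac{12}{-31} - \frac{166}{44}\right) = -270 + \left(12 \left(- \frac{1}{31}\right) - \frac{83}{22}\right) = -270 - \frac{2837}{682} = - \frac{186977}{682}$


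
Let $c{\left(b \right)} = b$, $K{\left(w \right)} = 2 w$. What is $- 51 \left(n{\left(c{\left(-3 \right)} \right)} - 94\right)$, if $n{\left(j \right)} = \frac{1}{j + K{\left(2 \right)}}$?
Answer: $4743$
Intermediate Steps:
$n{\left(j \right)} = \frac{1}{4 + j}$ ($n{\left(j \right)} = \frac{1}{j + 2 \cdot 2} = \frac{1}{j + 4} = \frac{1}{4 + j}$)
$- 51 \left(n{\left(c{\left(-3 \right)} \right)} - 94\right) = - 51 \left(\frac{1}{4 - 3} - 94\right) = - 51 \left(1^{-1} - 94\right) = - 51 \left(1 - 94\right) = \left(-51\right) \left(-93\right) = 4743$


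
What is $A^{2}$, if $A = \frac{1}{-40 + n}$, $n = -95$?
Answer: $\frac{1}{18225} \approx 5.487 \cdot 10^{-5}$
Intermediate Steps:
$A = - \frac{1}{135}$ ($A = \frac{1}{-40 - 95} = \frac{1}{-135} = - \frac{1}{135} \approx -0.0074074$)
$A^{2} = \left(- \frac{1}{135}\right)^{2} = \frac{1}{18225}$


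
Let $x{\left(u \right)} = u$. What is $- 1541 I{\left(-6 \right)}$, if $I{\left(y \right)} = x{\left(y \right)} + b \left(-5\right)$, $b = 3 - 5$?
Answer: $-6164$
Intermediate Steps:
$b = -2$ ($b = 3 - 5 = -2$)
$I{\left(y \right)} = 10 + y$ ($I{\left(y \right)} = y - -10 = y + 10 = 10 + y$)
$- 1541 I{\left(-6 \right)} = - 1541 \left(10 - 6\right) = \left(-1541\right) 4 = -6164$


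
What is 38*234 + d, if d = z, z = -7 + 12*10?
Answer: 9005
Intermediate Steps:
z = 113 (z = -7 + 120 = 113)
d = 113
38*234 + d = 38*234 + 113 = 8892 + 113 = 9005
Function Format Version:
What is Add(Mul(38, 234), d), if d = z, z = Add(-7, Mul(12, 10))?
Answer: 9005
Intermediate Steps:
z = 113 (z = Add(-7, 120) = 113)
d = 113
Add(Mul(38, 234), d) = Add(Mul(38, 234), 113) = Add(8892, 113) = 9005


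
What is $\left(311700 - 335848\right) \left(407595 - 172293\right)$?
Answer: $-5682072696$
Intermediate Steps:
$\left(311700 - 335848\right) \left(407595 - 172293\right) = - 24148 \left(407595 - 172293\right) = \left(-24148\right) 235302 = -5682072696$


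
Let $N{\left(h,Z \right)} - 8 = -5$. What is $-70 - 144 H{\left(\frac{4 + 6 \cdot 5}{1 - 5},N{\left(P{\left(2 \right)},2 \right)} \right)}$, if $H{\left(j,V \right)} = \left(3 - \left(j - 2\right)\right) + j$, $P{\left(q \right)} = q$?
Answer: $-790$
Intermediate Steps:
$N{\left(h,Z \right)} = 3$ ($N{\left(h,Z \right)} = 8 - 5 = 3$)
$H{\left(j,V \right)} = 5$ ($H{\left(j,V \right)} = \left(3 - \left(-2 + j\right)\right) + j = \left(5 - j\right) + j = 5$)
$-70 - 144 H{\left(\frac{4 + 6 \cdot 5}{1 - 5},N{\left(P{\left(2 \right)},2 \right)} \right)} = -70 - 720 = -790$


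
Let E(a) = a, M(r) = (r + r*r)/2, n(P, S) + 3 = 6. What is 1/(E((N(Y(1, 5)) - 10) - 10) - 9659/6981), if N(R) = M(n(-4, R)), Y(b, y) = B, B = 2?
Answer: -537/8261 ≈ -0.065004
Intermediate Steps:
Y(b, y) = 2
n(P, S) = 3 (n(P, S) = -3 + 6 = 3)
M(r) = r/2 + r²/2 (M(r) = (r + r²)*(½) = r/2 + r²/2)
N(R) = 6 (N(R) = (½)*3*(1 + 3) = (½)*3*4 = 6)
1/(E((N(Y(1, 5)) - 10) - 10) - 9659/6981) = 1/(((6 - 10) - 10) - 9659/6981) = 1/((-4 - 10) - 9659*1/6981) = 1/(-14 - 743/537) = 1/(-8261/537) = -537/8261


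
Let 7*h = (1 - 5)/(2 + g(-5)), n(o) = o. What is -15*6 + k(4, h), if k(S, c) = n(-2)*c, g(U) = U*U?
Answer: -17002/189 ≈ -89.958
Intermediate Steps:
g(U) = U²
h = -4/189 (h = ((1 - 5)/(2 + (-5)²))/7 = (-4/(2 + 25))/7 = (-4/27)/7 = (-4*1/27)/7 = (⅐)*(-4/27) = -4/189 ≈ -0.021164)
k(S, c) = -2*c
-15*6 + k(4, h) = -15*6 - 2*(-4/189) = -90 + 8/189 = -17002/189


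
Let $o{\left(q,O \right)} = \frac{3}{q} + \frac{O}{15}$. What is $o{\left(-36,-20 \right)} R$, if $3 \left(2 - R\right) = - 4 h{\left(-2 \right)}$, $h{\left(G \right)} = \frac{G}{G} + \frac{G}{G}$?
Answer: $- \frac{119}{18} \approx -6.6111$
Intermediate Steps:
$o{\left(q,O \right)} = \frac{3}{q} + \frac{O}{15}$ ($o{\left(q,O \right)} = \frac{3}{q} + O \frac{1}{15} = \frac{3}{q} + \frac{O}{15}$)
$h{\left(G \right)} = 2$ ($h{\left(G \right)} = 1 + 1 = 2$)
$R = \frac{14}{3}$ ($R = 2 - \frac{\left(-4\right) 2}{3} = 2 - - \frac{8}{3} = 2 + \frac{8}{3} = \frac{14}{3} \approx 4.6667$)
$o{\left(-36,-20 \right)} R = \left(\frac{3}{-36} + \frac{1}{15} \left(-20\right)\right) \frac{14}{3} = \left(3 \left(- \frac{1}{36}\right) - \frac{4}{3}\right) \frac{14}{3} = \left(- \frac{1}{12} - \frac{4}{3}\right) \frac{14}{3} = \left(- \frac{17}{12}\right) \frac{14}{3} = - \frac{119}{18}$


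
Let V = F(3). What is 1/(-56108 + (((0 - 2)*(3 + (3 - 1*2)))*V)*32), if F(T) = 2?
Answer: -1/56620 ≈ -1.7662e-5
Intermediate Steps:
V = 2
1/(-56108 + (((0 - 2)*(3 + (3 - 1*2)))*V)*32) = 1/(-56108 + (((0 - 2)*(3 + (3 - 1*2)))*2)*32) = 1/(-56108 + (-2*(3 + (3 - 2))*2)*32) = 1/(-56108 + (-2*(3 + 1)*2)*32) = 1/(-56108 + (-2*4*2)*32) = 1/(-56108 - 8*2*32) = 1/(-56108 - 16*32) = 1/(-56108 - 512) = 1/(-56620) = -1/56620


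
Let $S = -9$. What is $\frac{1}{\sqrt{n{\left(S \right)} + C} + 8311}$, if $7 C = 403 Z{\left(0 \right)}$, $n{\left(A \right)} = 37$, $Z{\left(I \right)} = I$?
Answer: $\frac{8311}{69072684} - \frac{\sqrt{37}}{69072684} \approx 0.00012023$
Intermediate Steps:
$C = 0$ ($C = \frac{403 \cdot 0}{7} = \frac{1}{7} \cdot 0 = 0$)
$\frac{1}{\sqrt{n{\left(S \right)} + C} + 8311} = \frac{1}{\sqrt{37 + 0} + 8311} = \frac{1}{\sqrt{37} + 8311} = \frac{1}{8311 + \sqrt{37}}$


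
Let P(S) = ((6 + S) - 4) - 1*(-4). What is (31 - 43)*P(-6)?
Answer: 0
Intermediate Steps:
P(S) = 6 + S (P(S) = (2 + S) + 4 = 6 + S)
(31 - 43)*P(-6) = (31 - 43)*(6 - 6) = -12*0 = 0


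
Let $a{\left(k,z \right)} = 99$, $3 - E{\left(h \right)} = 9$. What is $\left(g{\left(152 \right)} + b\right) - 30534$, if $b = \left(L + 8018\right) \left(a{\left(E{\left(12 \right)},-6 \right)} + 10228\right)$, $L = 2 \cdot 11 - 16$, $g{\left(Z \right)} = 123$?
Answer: $82833437$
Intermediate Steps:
$E{\left(h \right)} = -6$ ($E{\left(h \right)} = 3 - 9 = -6$)
$L = 6$ ($L = 22 - 16 = 6$)
$b = 82863848$ ($b = \left(6 + 8018\right) \left(99 + 10228\right) = 8024 \cdot 10327 = 82863848$)
$\left(g{\left(152 \right)} + b\right) - 30534 = \left(123 + 82863848\right) - 30534 = 82863971 - 30534 = 82833437$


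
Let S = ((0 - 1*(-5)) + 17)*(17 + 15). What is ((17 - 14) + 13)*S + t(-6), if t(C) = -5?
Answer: 11259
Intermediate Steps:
S = 704 (S = ((0 + 5) + 17)*32 = (5 + 17)*32 = 22*32 = 704)
((17 - 14) + 13)*S + t(-6) = ((17 - 14) + 13)*704 - 5 = (3 + 13)*704 - 5 = 16*704 - 5 = 11264 - 5 = 11259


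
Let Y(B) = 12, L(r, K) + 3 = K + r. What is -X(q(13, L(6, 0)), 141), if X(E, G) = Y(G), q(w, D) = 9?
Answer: -12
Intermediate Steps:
L(r, K) = -3 + K + r (L(r, K) = -3 + (K + r) = -3 + K + r)
X(E, G) = 12
-X(q(13, L(6, 0)), 141) = -1*12 = -12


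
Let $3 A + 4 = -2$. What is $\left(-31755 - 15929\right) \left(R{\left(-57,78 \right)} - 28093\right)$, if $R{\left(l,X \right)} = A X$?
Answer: $1347025316$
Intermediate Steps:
$A = -2$ ($A = - \frac{4}{3} + \frac{1}{3} \left(-2\right) = - \frac{4}{3} - \frac{2}{3} = -2$)
$R{\left(l,X \right)} = - 2 X$
$\left(-31755 - 15929\right) \left(R{\left(-57,78 \right)} - 28093\right) = \left(-31755 - 15929\right) \left(\left(-2\right) 78 - 28093\right) = - 47684 \left(-156 - 28093\right) = \left(-47684\right) \left(-28249\right) = 1347025316$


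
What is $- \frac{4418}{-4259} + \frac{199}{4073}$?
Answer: $\frac{18842055}{17346907} \approx 1.0862$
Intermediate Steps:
$- \frac{4418}{-4259} + \frac{199}{4073} = \left(-4418\right) \left(- \frac{1}{4259}\right) + 199 \cdot \frac{1}{4073} = \frac{4418}{4259} + \frac{199}{4073} = \frac{18842055}{17346907}$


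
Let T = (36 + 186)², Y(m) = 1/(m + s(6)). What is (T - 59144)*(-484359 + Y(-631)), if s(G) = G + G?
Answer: 2956207668920/619 ≈ 4.7758e+9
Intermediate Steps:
s(G) = 2*G
Y(m) = 1/(12 + m) (Y(m) = 1/(m + 2*6) = 1/(m + 12) = 1/(12 + m))
T = 49284 (T = 222² = 49284)
(T - 59144)*(-484359 + Y(-631)) = (49284 - 59144)*(-484359 + 1/(12 - 631)) = -9860*(-484359 + 1/(-619)) = -9860*(-484359 - 1/619) = -9860*(-299818222/619) = 2956207668920/619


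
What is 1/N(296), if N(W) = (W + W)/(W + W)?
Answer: 1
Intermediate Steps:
N(W) = 1 (N(W) = (2*W)/((2*W)) = (2*W)*(1/(2*W)) = 1)
1/N(296) = 1/1 = 1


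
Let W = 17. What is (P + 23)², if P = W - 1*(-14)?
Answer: 2916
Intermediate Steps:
P = 31 (P = 17 - 1*(-14) = 17 + 14 = 31)
(P + 23)² = (31 + 23)² = 54² = 2916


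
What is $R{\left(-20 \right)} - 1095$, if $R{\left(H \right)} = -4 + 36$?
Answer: $-1063$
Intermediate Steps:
$R{\left(H \right)} = 32$
$R{\left(-20 \right)} - 1095 = 32 - 1095 = -1063$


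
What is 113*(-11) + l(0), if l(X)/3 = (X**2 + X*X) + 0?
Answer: -1243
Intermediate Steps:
l(X) = 6*X**2 (l(X) = 3*((X**2 + X*X) + 0) = 3*((X**2 + X**2) + 0) = 3*(2*X**2 + 0) = 3*(2*X**2) = 6*X**2)
113*(-11) + l(0) = 113*(-11) + 6*0**2 = -1243 + 6*0 = -1243 + 0 = -1243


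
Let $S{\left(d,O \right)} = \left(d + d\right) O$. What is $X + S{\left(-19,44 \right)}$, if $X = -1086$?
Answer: $-2758$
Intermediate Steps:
$S{\left(d,O \right)} = 2 O d$ ($S{\left(d,O \right)} = 2 d O = 2 O d$)
$X + S{\left(-19,44 \right)} = -1086 + 2 \cdot 44 \left(-19\right) = -1086 - 1672 = -2758$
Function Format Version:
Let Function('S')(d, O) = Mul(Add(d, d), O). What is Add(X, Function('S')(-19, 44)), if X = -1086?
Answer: -2758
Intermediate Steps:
Function('S')(d, O) = Mul(2, O, d) (Function('S')(d, O) = Mul(Mul(2, d), O) = Mul(2, O, d))
Add(X, Function('S')(-19, 44)) = Add(-1086, Mul(2, 44, -19)) = Add(-1086, -1672) = -2758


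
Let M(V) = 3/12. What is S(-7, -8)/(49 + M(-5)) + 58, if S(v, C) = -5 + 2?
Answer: 11414/197 ≈ 57.939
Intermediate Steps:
M(V) = ¼ (M(V) = 3*(1/12) = ¼)
S(v, C) = -3
S(-7, -8)/(49 + M(-5)) + 58 = -3/(49 + ¼) + 58 = -3/(197/4) + 58 = (4/197)*(-3) + 58 = -12/197 + 58 = 11414/197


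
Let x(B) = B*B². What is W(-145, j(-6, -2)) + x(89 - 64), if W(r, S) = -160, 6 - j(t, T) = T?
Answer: 15465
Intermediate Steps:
j(t, T) = 6 - T
x(B) = B³
W(-145, j(-6, -2)) + x(89 - 64) = -160 + (89 - 64)³ = -160 + 25³ = -160 + 15625 = 15465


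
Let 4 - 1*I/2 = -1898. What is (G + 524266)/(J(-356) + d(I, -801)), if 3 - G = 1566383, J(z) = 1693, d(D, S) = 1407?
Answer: -521057/1550 ≈ -336.17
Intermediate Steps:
I = 3804 (I = 8 - 2*(-1898) = 8 + 3796 = 3804)
G = -1566380 (G = 3 - 1*1566383 = 3 - 1566383 = -1566380)
(G + 524266)/(J(-356) + d(I, -801)) = (-1566380 + 524266)/(1693 + 1407) = -1042114/3100 = -1042114*1/3100 = -521057/1550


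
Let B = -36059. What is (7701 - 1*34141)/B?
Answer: 26440/36059 ≈ 0.73324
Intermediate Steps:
(7701 - 1*34141)/B = (7701 - 1*34141)/(-36059) = (7701 - 34141)*(-1/36059) = -26440*(-1/36059) = 26440/36059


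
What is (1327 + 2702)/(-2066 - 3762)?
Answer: -4029/5828 ≈ -0.69132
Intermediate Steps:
(1327 + 2702)/(-2066 - 3762) = 4029/(-5828) = 4029*(-1/5828) = -4029/5828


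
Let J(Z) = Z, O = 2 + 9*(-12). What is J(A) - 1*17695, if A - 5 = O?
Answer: -17796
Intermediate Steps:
O = -106 (O = 2 - 108 = -106)
A = -101 (A = 5 - 106 = -101)
J(A) - 1*17695 = -101 - 1*17695 = -101 - 17695 = -17796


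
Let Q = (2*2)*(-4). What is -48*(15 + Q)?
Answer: 48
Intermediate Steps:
Q = -16 (Q = 4*(-4) = -16)
-48*(15 + Q) = -48*(15 - 16) = -48*(-1) = 48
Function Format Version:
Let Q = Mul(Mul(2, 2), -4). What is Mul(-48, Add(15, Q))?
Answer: 48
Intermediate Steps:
Q = -16 (Q = Mul(4, -4) = -16)
Mul(-48, Add(15, Q)) = Mul(-48, Add(15, -16)) = Mul(-48, -1) = 48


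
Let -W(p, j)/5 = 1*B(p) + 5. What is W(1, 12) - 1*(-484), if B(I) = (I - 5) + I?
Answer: 474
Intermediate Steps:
B(I) = -5 + 2*I (B(I) = (-5 + I) + I = -5 + 2*I)
W(p, j) = -10*p (W(p, j) = -5*(1*(-5 + 2*p) + 5) = -5*((-5 + 2*p) + 5) = -10*p)
W(1, 12) - 1*(-484) = -10*1 - 1*(-484) = -10 + 484 = 474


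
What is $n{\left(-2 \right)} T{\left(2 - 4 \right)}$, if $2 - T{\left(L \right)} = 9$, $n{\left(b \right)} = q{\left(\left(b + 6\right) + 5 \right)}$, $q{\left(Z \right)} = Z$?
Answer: $-63$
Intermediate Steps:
$n{\left(b \right)} = 11 + b$ ($n{\left(b \right)} = \left(b + 6\right) + 5 = \left(6 + b\right) + 5 = 11 + b$)
$T{\left(L \right)} = -7$ ($T{\left(L \right)} = 2 - 9 = -7$)
$n{\left(-2 \right)} T{\left(2 - 4 \right)} = \left(11 - 2\right) \left(-7\right) = 9 \left(-7\right) = -63$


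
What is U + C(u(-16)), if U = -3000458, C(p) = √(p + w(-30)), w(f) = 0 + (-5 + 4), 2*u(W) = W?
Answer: -3000458 + 3*I ≈ -3.0005e+6 + 3.0*I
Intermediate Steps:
u(W) = W/2
w(f) = -1 (w(f) = 0 - 1 = -1)
C(p) = √(-1 + p) (C(p) = √(p - 1) = √(-1 + p))
U + C(u(-16)) = -3000458 + √(-1 + (½)*(-16)) = -3000458 + √(-1 - 8) = -3000458 + √(-9) = -3000458 + 3*I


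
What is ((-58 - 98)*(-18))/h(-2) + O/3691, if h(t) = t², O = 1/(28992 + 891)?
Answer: 77429303407/110298153 ≈ 702.00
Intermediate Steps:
O = 1/29883 ≈ 3.3464e-5
((-58 - 98)*(-18))/h(-2) + O/3691 = ((-58 - 98)*(-18))/((-2)²) + (1/29883)/3691 = -156*(-18)/4 + (1/29883)*(1/3691) = 2808*(¼) + 1/110298153 = 702 + 1/110298153 = 77429303407/110298153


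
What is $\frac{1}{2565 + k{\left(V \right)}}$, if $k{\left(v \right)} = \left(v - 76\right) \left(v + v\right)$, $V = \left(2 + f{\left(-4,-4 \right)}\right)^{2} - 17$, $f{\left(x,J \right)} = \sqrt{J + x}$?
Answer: $\frac{i}{1888 \sqrt{2} + 6383 i} \approx 0.00013334 + 5.5775 \cdot 10^{-5} i$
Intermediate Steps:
$V = -17 + \left(2 + 2 i \sqrt{2}\right)^{2}$ ($V = \left(2 + \sqrt{-4 - 4}\right)^{2} - 17 = \left(2 + \sqrt{-8}\right)^{2} - 17 = \left(2 + 2 i \sqrt{2}\right)^{2} - 17 = -17 + \left(2 + 2 i \sqrt{2}\right)^{2} \approx -21.0 + 11.314 i$)
$k{\left(v \right)} = 2 v \left(-76 + v\right)$ ($k{\left(v \right)} = \left(-76 + v\right) 2 v = 2 v \left(-76 + v\right)$)
$\frac{1}{2565 + k{\left(V \right)}} = \frac{1}{2565 + 2 \left(-21 + 8 i \sqrt{2}\right) \left(-76 - \left(21 - 8 i \sqrt{2}\right)\right)} = \frac{1}{2565 + 2 \left(-21 + 8 i \sqrt{2}\right) \left(-97 + 8 i \sqrt{2}\right)} = \frac{1}{2565 + 2 \left(-97 + 8 i \sqrt{2}\right) \left(-21 + 8 i \sqrt{2}\right)}$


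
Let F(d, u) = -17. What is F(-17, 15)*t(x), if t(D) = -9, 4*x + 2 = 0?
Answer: 153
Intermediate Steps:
x = -½ (x = -½ + (¼)*0 = -½ + 0 = -½ ≈ -0.50000)
F(-17, 15)*t(x) = -17*(-9) = 153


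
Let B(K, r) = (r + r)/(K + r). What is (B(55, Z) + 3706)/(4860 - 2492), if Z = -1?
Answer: 100061/63936 ≈ 1.5650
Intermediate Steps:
B(K, r) = 2*r/(K + r) (B(K, r) = (2*r)/(K + r) = 2*r/(K + r))
(B(55, Z) + 3706)/(4860 - 2492) = (2*(-1)/(55 - 1) + 3706)/(4860 - 2492) = (2*(-1)/54 + 3706)/2368 = (2*(-1)*(1/54) + 3706)*(1/2368) = (-1/27 + 3706)*(1/2368) = (100061/27)*(1/2368) = 100061/63936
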